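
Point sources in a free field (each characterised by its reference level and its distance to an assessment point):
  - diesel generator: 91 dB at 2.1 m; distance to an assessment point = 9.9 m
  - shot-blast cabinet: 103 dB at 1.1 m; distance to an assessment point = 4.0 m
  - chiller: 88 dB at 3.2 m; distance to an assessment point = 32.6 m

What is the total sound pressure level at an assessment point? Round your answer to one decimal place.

92.0 dB

First find each source's level at the receiver (point-source: −20·log₁₀(r/r_ref)), then combine on an intensity basis.
diesel generator: 91 − 20·log₁₀(9.9/2.1) = 91 − 13.47 = 77.53 dB.
shot-blast cabinet: 103 − 20·log₁₀(4.0/1.1) = 103 − 11.21 = 91.79 dB.
chiller: 88 − 20·log₁₀(32.6/3.2) = 88 − 20.16 = 67.84 dB.
Σ 10^(L/10) = 1.572e+09 → L_total = 10·log₁₀(1.572e+09) = 91.96 dB.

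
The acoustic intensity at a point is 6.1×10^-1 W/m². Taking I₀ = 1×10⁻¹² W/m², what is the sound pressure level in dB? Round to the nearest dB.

118 dB

I/I₀ = 6.1×10^-1/10⁻¹² = 6.1×10^11, and L = 10·log₁₀(I/I₀).
L = 10·(0.7853 + 11) = 117.85 dB.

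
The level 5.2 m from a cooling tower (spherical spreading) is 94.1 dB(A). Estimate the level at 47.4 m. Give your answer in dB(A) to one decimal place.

74.9 dB(A)

Point-source attenuation: ΔL = 20·log₁₀(r₂/r₁) = 20·log₁₀(47.4/5.2) = 19.195 dB.
L₂ = 94.1 − 20·log₁₀(47.4/5.2) = 94.1 − 19.195 = 74.90 dB(A).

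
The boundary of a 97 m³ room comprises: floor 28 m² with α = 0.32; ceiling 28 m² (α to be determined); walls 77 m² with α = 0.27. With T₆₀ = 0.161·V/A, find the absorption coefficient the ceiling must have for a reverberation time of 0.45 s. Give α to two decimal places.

0.18

From T₆₀ = 0.161·V/A, the target T₆₀ = 0.45 s needs A = 0.161·97/0.45 = 34.70 m².
Absorption from the other surfaces = 28·0.32 + 77·0.27 = 29.75 m², so the ceiling must supply 4.95 m² over 28 m².
α = 4.95/28 = 0.177.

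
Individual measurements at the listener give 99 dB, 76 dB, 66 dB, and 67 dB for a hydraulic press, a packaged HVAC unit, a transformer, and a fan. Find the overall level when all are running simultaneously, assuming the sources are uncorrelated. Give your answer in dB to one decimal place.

99.0 dB

For uncorrelated sources the intensities add, so convert each level to linear form, sum, and take 10·log₁₀ of the total.
Σ 10^(L/10) = 10^(99/10) + 10^(76/10) + 10^(66/10) + 10^(67/10) = 7.992e+09.
L_total = 10·log₁₀(7.992e+09) = 99.03 dB.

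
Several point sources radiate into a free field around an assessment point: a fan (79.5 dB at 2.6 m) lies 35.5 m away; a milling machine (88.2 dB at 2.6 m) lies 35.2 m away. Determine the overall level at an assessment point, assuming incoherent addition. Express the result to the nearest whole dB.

66 dB

Apply inverse-square spreading to bring every level to the receiver, then sum 10^(L/10).
fan: 79.5 − 20·log₁₀(35.5/2.6) = 79.5 − 22.71 = 56.79 dB.
milling machine: 88.2 − 20·log₁₀(35.2/2.6) = 88.2 − 22.63 = 65.57 dB.
Σ 10^(L/10) = 4.083e+06 → L_total = 10·log₁₀(4.083e+06) = 66.11 dB.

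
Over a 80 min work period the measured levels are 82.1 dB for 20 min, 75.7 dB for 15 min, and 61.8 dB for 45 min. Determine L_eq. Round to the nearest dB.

77 dB

The energy average is taken in the linear domain: L_eq = 10·log₁₀[(Σ tᵢ·10^(Lᵢ/10))/T], T = 80 min.
Σ tᵢ·10^(Lᵢ/10) = 20·10^(82.1/10) + 15·10^(75.7/10) + 45·10^(61.8/10) = 3.869e+09.
L_eq = 10·log₁₀(3.869e+09/80) = 76.85 dB.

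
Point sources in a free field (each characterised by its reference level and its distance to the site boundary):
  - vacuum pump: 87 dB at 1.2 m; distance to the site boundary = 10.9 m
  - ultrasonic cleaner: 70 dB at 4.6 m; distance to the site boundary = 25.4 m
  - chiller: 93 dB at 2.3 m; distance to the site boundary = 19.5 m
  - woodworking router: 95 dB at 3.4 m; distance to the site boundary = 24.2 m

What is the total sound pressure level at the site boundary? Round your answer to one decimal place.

79.8 dB

First find each source's level at the receiver (point-source: −20·log₁₀(r/r_ref)), then combine on an intensity basis.
vacuum pump: 87 − 20·log₁₀(10.9/1.2) = 87 − 19.16 = 67.84 dB.
ultrasonic cleaner: 70 − 20·log₁₀(25.4/4.6) = 70 − 14.84 = 55.16 dB.
chiller: 93 − 20·log₁₀(19.5/2.3) = 93 − 18.57 = 74.43 dB.
woodworking router: 95 − 20·log₁₀(24.2/3.4) = 95 − 17.05 = 77.95 dB.
Σ 10^(L/10) = 9.658e+07 → L_total = 10·log₁₀(9.658e+07) = 79.85 dB.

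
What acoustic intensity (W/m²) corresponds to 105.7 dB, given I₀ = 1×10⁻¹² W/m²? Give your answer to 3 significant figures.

L = 10·log₁₀(I/I₀) ⇒ I = I₀·10^(L/10) = 10⁻¹² × 10^10.57.

0.0372 W/m²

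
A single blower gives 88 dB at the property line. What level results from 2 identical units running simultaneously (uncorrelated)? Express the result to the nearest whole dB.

91 dB

With 2 equal, uncorrelated contributions the intensity is 2× that of one unit, giving a rise of 10·log₁₀ 2.
L_total = 88 + 10·log₁₀(2) = 88 + 3.010 = 91.01 dB.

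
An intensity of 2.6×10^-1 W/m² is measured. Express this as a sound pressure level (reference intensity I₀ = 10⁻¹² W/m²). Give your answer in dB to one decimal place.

114.1 dB

L = 10·log₁₀(I/I₀) = 10·log₁₀(2.6×10^-1/10⁻¹²) = 10·log₁₀(2.6×10^11).
L = 10·(0.4150 + 11) = 114.15 dB.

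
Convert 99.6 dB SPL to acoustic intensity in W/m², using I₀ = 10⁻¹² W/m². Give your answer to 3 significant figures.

I/I₀ = 10^(99.6/10) = 9.12e+09, so I = 9.12e+09 × 10⁻¹² W/m².

0.00912 W/m²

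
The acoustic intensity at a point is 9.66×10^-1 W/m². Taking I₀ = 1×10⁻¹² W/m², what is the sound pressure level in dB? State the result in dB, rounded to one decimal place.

I/I₀ = 9.66×10^-1/10⁻¹² = 9.66×10^11, and L = 10·log₁₀(I/I₀).
L = 10·(0.9850 + 11) = 119.85 dB.

119.8 dB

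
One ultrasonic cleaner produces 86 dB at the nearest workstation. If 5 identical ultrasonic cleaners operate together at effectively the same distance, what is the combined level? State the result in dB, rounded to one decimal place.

93.0 dB

L_total = L₁ + 10·log₁₀ N for N identical incoherent sources.
L_total = 86 + 10·log₁₀(5) = 86 + 6.990 = 92.99 dB.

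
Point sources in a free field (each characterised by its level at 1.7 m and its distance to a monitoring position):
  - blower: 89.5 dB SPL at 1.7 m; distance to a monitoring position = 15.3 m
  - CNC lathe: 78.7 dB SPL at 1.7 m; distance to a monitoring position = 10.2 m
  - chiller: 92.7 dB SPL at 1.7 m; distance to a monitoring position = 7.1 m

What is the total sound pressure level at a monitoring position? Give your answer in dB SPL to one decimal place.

80.8 dB SPL

Apply inverse-square spreading to bring every level to the receiver, then sum 10^(L/10).
blower: 89.5 − 20·log₁₀(15.3/1.7) = 89.5 − 19.08 = 70.42 dB SPL.
CNC lathe: 78.7 − 20·log₁₀(10.2/1.7) = 78.7 − 15.56 = 63.14 dB SPL.
chiller: 92.7 − 20·log₁₀(7.1/1.7) = 92.7 − 12.42 = 80.28 dB SPL.
Σ 10^(L/10) = 1.198e+08 → L_total = 10·log₁₀(1.198e+08) = 80.79 dB SPL.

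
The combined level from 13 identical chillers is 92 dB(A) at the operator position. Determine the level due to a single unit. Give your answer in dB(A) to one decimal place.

80.9 dB(A)

For N identical incoherent sources L_total = L₁ + 10·log₁₀ N, so L₁ = 92 − 10·log₁₀(13) = 92 − 11.139.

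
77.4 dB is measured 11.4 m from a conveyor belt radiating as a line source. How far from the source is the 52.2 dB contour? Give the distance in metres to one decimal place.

3774.9 m

For a line source L₁ − L₂ = 10·log₁₀(r₂/r₁), so r₂ = r₁·10^((L₁−L₂)/10).
r₂ = 11.4·10^((77.4−52.2)/10) = 11.4·10^(25.2/10) = 3774.89 m.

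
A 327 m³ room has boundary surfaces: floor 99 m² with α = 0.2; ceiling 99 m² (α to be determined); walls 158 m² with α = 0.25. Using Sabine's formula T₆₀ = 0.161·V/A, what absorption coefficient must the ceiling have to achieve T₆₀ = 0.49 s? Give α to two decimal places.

Required total absorption A = 0.161·327/0.49 = 107.44 m².
Absorption from the other surfaces = 99·0.2 + 158·0.25 = 59.30 m², so the ceiling must supply 48.14 m² over 99 m².
α = 48.14/99 = 0.486.

0.49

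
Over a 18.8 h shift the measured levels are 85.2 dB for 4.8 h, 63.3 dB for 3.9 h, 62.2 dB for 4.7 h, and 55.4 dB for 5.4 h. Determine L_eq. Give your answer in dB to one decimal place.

79.3 dB

L_eq = 10·log₁₀[(1/T)·Σ tᵢ·10^(Lᵢ/10)] with T = 18.8 h.
Σ tᵢ·10^(Lᵢ/10) = 4.8·10^(85.2/10) + 3.9·10^(63.3/10) + 4.7·10^(62.2/10) + 5.4·10^(55.4/10) = 1.607e+09.
L_eq = 10·log₁₀(1.607e+09/18.8) = 79.32 dB.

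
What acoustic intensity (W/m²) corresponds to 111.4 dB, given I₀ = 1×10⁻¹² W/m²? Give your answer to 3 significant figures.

I/I₀ = 10^(111.4/10) = 1.38e+11, so I = 1.38e+11 × 10⁻¹² W/m².

0.138 W/m²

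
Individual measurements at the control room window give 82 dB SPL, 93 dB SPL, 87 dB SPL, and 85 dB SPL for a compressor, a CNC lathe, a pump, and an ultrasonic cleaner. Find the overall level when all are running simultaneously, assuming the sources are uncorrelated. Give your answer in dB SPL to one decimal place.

94.7 dB SPL

Incoherent sources combine by intensity addition: L_total = 10·log₁₀(Σ 10^(L_i/10)).
Σ 10^(L/10) = 10^(82/10) + 10^(93/10) + 10^(87/10) + 10^(85/10) = 2.971e+09.
L_total = 10·log₁₀(2.971e+09) = 94.73 dB SPL.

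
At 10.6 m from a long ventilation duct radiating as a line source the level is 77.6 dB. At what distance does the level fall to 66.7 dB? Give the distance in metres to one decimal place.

130.4 m

For a line source L₁ − L₂ = 10·log₁₀(r₂/r₁), so r₂ = r₁·10^((L₁−L₂)/10).
r₂ = 10.6·10^((77.6−66.7)/10) = 10.6·10^(10.9/10) = 130.41 m.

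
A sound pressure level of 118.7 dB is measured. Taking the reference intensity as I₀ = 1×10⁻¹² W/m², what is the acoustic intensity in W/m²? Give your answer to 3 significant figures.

0.741 W/m²

I = I₀·10^(L/10) = 10⁻¹² × 10^(118.7/10) = 10^(-0.130).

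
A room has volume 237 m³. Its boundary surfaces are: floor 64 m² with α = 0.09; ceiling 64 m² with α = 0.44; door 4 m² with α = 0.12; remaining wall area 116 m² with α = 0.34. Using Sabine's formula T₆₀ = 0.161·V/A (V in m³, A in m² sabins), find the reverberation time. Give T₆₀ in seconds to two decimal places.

0.52 s

Total absorption A = 64·0.09 + 64·0.44 + 4·0.12 + 116·0.34 = 73.84 m² sabins.
T₆₀ = 0.161·V/A = 0.161·237/73.84 = 0.517 s.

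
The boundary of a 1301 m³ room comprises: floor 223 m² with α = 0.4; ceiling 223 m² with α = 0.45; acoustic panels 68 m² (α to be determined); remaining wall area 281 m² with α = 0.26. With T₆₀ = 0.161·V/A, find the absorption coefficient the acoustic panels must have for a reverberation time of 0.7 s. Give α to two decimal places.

A = 0.161·V/T₆₀ = 0.161·1301/0.7 = 299.23 m² sabins.
Absorption from the other surfaces = 223·0.4 + 223·0.45 + 281·0.26 = 262.61 m², so the acoustic panels must supply 36.62 m² over 68 m².
α = 36.62/68 = 0.539.

0.54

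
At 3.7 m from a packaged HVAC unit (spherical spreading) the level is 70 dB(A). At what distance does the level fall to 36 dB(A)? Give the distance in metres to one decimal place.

185.4 m

For a point source L₁ − L₂ = 20·log₁₀(r₂/r₁), so r₂ = r₁·10^((L₁−L₂)/20).
r₂ = 3.7·10^((70−36)/20) = 3.7·10^(34.0/20) = 185.44 m.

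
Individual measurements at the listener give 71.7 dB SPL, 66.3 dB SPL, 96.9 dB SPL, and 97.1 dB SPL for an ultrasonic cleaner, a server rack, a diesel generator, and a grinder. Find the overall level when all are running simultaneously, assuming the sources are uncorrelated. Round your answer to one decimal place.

Incoherent sources combine by intensity addition: L_total = 10·log₁₀(Σ 10^(L_i/10)).
Σ 10^(L/10) = 10^(71.7/10) + 10^(66.3/10) + 10^(96.9/10) + 10^(97.1/10) = 1.005e+10.
L_total = 10·log₁₀(1.005e+10) = 100.02 dB SPL.

100.0 dB SPL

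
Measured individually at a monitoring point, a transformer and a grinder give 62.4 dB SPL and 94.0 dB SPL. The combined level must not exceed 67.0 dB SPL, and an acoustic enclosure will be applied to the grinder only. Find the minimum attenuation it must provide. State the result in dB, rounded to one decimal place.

28.8 dB

The untreated sources together contribute 10^(62.4/10) = 1.738e+06, i.e. 62.40 dB SPL.
To meet 67.0 dB SPL overall, the treated grinder may contribute at most 10^(67.0/10) − 1.738e+06 = 3.274e+06, i.e. 65.15 dB SPL.
So the grinder must be reduced from 94.0 to 65.15 dB SPL: IL = 28.85 dB.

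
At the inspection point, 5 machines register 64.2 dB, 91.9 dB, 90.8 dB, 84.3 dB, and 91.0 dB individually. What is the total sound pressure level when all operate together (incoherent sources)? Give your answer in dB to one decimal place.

For uncorrelated sources the intensities add, so convert each level to linear form, sum, and take 10·log₁₀ of the total.
Σ 10^(L/10) = 10^(64.2/10) + 10^(91.9/10) + 10^(90.8/10) + 10^(84.3/10) + 10^(91.0/10) = 4.282e+09.
L_total = 10·log₁₀(4.282e+09) = 96.32 dB.

96.3 dB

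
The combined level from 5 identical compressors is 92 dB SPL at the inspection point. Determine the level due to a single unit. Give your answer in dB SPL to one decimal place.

5 equal contributions raise the level by 10·log₁₀ 5 = 6.990 dB, so each unit alone gives 92 − 6.990.

85.0 dB SPL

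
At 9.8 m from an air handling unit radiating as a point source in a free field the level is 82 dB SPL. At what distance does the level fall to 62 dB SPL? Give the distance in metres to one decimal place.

98.0 m

Point-source spreading drops the level by 20·log₁₀(r₂/r₁); inverting, r₂/r₁ = 10^(ΔL/20).
r₂ = 9.8·10^((82−62)/20) = 9.8·10^(20.0/20) = 98.00 m.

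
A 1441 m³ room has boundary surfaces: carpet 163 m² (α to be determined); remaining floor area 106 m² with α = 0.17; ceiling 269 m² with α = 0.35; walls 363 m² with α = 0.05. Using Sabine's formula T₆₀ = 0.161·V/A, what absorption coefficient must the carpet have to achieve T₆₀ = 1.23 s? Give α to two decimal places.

0.36

Required total absorption A = 0.161·1441/1.23 = 188.62 m².
Absorption from the other surfaces = 106·0.17 + 269·0.35 + 363·0.05 = 130.32 m², so the carpet must supply 58.30 m² over 163 m².
α = 58.30/163 = 0.358.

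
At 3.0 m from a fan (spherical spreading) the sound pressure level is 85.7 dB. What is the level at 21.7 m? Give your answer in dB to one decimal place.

68.5 dB

For a point source, L₂ = L₁ − 20·log₁₀(r₂/r₁).
L₂ = 85.7 − 20·log₁₀(21.7/3.0) = 85.7 − 17.187 = 68.51 dB.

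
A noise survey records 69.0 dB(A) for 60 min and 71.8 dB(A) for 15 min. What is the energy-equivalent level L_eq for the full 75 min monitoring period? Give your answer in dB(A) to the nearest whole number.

Weight each interval's intensity by its duration and average over T = 75 min:
Σ tᵢ·10^(Lᵢ/10) = 60·10^(69.0/10) + 15·10^(71.8/10) = 7.036e+08.
L_eq = 10·log₁₀(7.036e+08/75) = 69.72 dB(A).

70 dB(A)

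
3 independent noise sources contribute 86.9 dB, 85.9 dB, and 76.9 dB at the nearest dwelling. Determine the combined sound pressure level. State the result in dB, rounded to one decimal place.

For uncorrelated sources the intensities add, so convert each level to linear form, sum, and take 10·log₁₀ of the total.
Σ 10^(L/10) = 10^(86.9/10) + 10^(85.9/10) + 10^(76.9/10) = 9.278e+08.
L_total = 10·log₁₀(9.278e+08) = 89.67 dB.

89.7 dB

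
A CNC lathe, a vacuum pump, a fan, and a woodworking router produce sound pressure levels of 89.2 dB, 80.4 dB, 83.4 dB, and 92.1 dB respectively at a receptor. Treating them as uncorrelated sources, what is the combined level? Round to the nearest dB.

94 dB

For uncorrelated sources the intensities add, so convert each level to linear form, sum, and take 10·log₁₀ of the total.
Σ 10^(L/10) = 10^(89.2/10) + 10^(80.4/10) + 10^(83.4/10) + 10^(92.1/10) = 2.782e+09.
L_total = 10·log₁₀(2.782e+09) = 94.44 dB.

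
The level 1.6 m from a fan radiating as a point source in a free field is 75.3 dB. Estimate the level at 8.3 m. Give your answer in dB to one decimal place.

Spherical spreading from a point source gives a 20·log₁₀(r₂/r₁) drop.
L₂ = 75.3 − 20·log₁₀(8.3/1.6) = 75.3 − 14.299 = 61.00 dB.

61.0 dB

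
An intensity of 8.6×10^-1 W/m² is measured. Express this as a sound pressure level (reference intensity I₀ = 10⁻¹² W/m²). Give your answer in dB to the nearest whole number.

I/I₀ = 8.6×10^-1/10⁻¹² = 8.6×10^11, and L = 10·log₁₀(I/I₀).
L = 10·(0.9345 + 11) = 119.34 dB.

119 dB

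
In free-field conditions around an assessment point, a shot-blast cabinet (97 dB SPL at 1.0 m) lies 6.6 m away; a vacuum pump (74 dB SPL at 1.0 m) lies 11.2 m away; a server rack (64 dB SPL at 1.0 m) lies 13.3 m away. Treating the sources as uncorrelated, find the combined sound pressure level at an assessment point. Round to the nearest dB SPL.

Apply inverse-square spreading to bring every level to the receiver, then sum 10^(L/10).
shot-blast cabinet: 97 − 20·log₁₀(6.6/1.0) = 97 − 16.39 = 80.61 dB SPL.
vacuum pump: 74 − 20·log₁₀(11.2/1.0) = 74 − 20.98 = 53.02 dB SPL.
server rack: 64 − 20·log₁₀(13.3/1.0) = 64 − 22.48 = 41.52 dB SPL.
Σ 10^(L/10) = 1.153e+08 → L_total = 10·log₁₀(1.153e+08) = 80.62 dB SPL.

81 dB SPL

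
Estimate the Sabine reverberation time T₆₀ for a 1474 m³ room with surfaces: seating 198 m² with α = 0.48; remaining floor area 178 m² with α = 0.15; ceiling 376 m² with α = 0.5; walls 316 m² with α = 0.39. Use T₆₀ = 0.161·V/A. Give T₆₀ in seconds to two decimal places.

0.55 s

A = Σ Sᵢαᵢ = 198·0.48 + 178·0.15 + 376·0.5 + 316·0.39 = 432.98 m².
T₆₀ = 0.161 × 1474 / 432.98 = 0.548 s.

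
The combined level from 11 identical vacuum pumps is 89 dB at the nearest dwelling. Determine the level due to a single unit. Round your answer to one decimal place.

78.6 dB

For N identical incoherent sources L_total = L₁ + 10·log₁₀ N, so L₁ = 89 − 10·log₁₀(11) = 89 − 10.414.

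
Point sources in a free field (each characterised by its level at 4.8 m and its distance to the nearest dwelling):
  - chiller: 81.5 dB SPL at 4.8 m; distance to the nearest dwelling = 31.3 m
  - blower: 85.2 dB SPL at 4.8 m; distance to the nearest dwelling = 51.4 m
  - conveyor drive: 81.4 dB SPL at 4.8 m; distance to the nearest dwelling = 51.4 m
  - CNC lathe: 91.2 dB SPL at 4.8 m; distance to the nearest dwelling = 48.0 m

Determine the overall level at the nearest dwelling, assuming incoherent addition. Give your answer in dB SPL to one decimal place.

First find each source's level at the receiver (point-source: −20·log₁₀(r/r_ref)), then combine on an intensity basis.
chiller: 81.5 − 20·log₁₀(31.3/4.8) = 81.5 − 16.29 = 65.21 dB SPL.
blower: 85.2 − 20·log₁₀(51.4/4.8) = 85.2 − 20.59 = 64.61 dB SPL.
conveyor drive: 81.4 − 20·log₁₀(51.4/4.8) = 81.4 − 20.59 = 60.81 dB SPL.
CNC lathe: 91.2 − 20·log₁₀(48.0/4.8) = 91.2 − 20.00 = 71.20 dB SPL.
Σ 10^(L/10) = 2.060e+07 → L_total = 10·log₁₀(2.060e+07) = 73.14 dB SPL.

73.1 dB SPL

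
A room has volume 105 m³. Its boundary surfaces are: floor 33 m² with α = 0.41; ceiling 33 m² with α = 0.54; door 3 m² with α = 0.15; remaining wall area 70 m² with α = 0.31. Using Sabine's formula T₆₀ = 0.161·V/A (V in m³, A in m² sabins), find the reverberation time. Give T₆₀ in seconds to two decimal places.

0.32 s

Total absorption A = 33·0.41 + 33·0.54 + 3·0.15 + 70·0.31 = 53.50 m² sabins.
T₆₀ = 0.161 × 105 / 53.50 = 0.316 s.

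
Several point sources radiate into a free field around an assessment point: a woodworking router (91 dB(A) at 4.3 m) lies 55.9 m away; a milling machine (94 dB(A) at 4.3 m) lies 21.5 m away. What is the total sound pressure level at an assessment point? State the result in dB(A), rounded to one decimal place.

First find each source's level at the receiver (point-source: −20·log₁₀(r/r_ref)), then combine on an intensity basis.
woodworking router: 91 − 20·log₁₀(55.9/4.3) = 91 − 22.28 = 68.72 dB(A).
milling machine: 94 − 20·log₁₀(21.5/4.3) = 94 − 13.98 = 80.02 dB(A).
Σ 10^(L/10) = 1.079e+08 → L_total = 10·log₁₀(1.079e+08) = 80.33 dB(A).

80.3 dB(A)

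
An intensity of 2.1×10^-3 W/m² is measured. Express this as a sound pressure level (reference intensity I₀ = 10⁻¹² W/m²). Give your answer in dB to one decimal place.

93.2 dB

Dividing by I₀ shifts the exponent by 12: I/I₀ = 2.1×10^9.
L = 10·(0.3222 + 9) = 93.22 dB.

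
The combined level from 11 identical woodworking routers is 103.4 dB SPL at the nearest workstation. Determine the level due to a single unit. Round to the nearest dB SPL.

For N identical incoherent sources L_total = L₁ + 10·log₁₀ N, so L₁ = 103.4 − 10·log₁₀(11) = 103.4 − 10.414.

93 dB SPL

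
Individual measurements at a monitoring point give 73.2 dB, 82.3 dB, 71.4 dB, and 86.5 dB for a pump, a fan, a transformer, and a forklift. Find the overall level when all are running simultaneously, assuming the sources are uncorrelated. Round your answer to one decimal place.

88.1 dB

For uncorrelated sources the intensities add, so convert each level to linear form, sum, and take 10·log₁₀ of the total.
Σ 10^(L/10) = 10^(73.2/10) + 10^(82.3/10) + 10^(71.4/10) + 10^(86.5/10) = 6.512e+08.
L_total = 10·log₁₀(6.512e+08) = 88.14 dB.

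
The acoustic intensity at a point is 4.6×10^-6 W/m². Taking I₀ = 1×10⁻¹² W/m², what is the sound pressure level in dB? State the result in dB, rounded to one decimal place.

L = 10·log₁₀(I/I₀) = 10·log₁₀(4.6×10^-6/10⁻¹²) = 10·log₁₀(4.6×10^6).
L = 10·(0.6628 + 6) = 66.63 dB.

66.6 dB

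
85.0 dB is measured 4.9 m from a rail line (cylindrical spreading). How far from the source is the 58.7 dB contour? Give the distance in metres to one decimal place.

Line-source spreading drops the level by 10·log₁₀(r₂/r₁); inverting, r₂/r₁ = 10^(ΔL/10).
r₂ = 4.9·10^((85.0−58.7)/10) = 4.9·10^(26.3/10) = 2090.24 m.

2090.2 m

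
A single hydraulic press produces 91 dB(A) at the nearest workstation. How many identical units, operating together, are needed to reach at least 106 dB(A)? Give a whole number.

32

Need L₁ + 10·log₁₀ N ≥ 106, i.e. log₁₀ N ≥ 1.50.
N ≥ 10^(15.0/10) = 31.623, so N = 32.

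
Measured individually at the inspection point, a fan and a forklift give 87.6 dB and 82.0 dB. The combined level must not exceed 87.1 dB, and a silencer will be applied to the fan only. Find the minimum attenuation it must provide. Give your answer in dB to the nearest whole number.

Fixed contribution from the other source: Σ 10^(L/10) = 10^(82.0/10) = 1.585e+08 (82.00 dB).
The limit corresponds to 10^(87.1/10) = 5.129e+08; subtracting the fixed part leaves 3.544e+08 for the fan, i.e. 85.49 dB.
So the fan must be reduced from 87.6 to 85.49 dB: IL = 2.11 dB.

2 dB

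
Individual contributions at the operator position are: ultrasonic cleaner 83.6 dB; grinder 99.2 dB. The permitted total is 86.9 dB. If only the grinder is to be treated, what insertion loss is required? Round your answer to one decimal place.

15.0 dB

The untreated sources together contribute 10^(83.6/10) = 2.291e+08, i.e. 83.60 dB.
The limit corresponds to 10^(86.9/10) = 4.898e+08; subtracting the fixed part leaves 2.607e+08 for the grinder, i.e. 84.16 dB.
So the grinder must be reduced from 99.2 to 84.16 dB: IL = 15.04 dB.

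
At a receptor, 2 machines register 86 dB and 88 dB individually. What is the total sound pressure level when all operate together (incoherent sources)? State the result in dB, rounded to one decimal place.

For uncorrelated sources the intensities add, so convert each level to linear form, sum, and take 10·log₁₀ of the total.
Σ 10^(L/10) = 10^(86/10) + 10^(88/10) = 1.029e+09.
L_total = 10·log₁₀(1.029e+09) = 90.12 dB.

90.1 dB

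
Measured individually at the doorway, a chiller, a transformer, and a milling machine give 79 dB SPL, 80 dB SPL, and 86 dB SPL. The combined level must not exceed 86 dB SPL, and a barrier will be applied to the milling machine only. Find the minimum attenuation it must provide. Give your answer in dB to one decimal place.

2.6 dB

Everything except the milling machine sums to 10^(79/10) + 10^(80/10) = 1.794e+08 in linear terms, 82.54 dB SPL.
The limit corresponds to 10^(86/10) = 3.981e+08; subtracting the fixed part leaves 2.187e+08 for the milling machine, i.e. 83.40 dB SPL.
So the milling machine must be reduced from 86 to 83.40 dB SPL: IL = 2.60 dB.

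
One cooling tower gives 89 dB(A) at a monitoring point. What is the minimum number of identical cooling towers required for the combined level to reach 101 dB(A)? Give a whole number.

The shortfall is 101 − 89 = 12.0 dB, and N units add 10·log₁₀ N, so need 10·log₁₀ N ≥ 12.0.
N ≥ 10^(12.0/10) = 15.849, so N = 16.

16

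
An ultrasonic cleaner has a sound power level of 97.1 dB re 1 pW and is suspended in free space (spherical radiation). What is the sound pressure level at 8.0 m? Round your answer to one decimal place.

68.0 dB

L_p = L_w − 10·log₁₀(4π·r²) with r = 8.0 m.
4π·r² = 804.2 m², 10·log₁₀ of that is 29.054 dB.
L_p = 97.1 − 29.054 = 68.05 dB.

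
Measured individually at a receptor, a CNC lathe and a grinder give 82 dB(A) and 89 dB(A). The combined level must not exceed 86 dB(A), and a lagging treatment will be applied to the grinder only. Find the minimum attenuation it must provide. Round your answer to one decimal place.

The untreated sources together contribute 10^(82/10) = 1.585e+08, i.e. 82.00 dB(A).
To meet 86 dB(A) overall, the treated grinder may contribute at most 10^(86/10) − 1.585e+08 = 2.396e+08, i.e. 83.80 dB(A).
So the grinder must be reduced from 89 to 83.80 dB(A): IL = 5.20 dB.

5.2 dB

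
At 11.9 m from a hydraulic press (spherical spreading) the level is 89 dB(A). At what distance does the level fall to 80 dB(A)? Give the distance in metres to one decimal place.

33.5 m

The 9.0 dB drop corresponds to a distance ratio of 10^(9.0/20) for a point source.
r₂ = 11.9·10^((89−80)/20) = 11.9·10^(9.0/20) = 33.54 m.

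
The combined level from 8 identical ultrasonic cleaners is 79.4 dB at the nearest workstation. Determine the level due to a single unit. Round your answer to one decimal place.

Dividing the total intensity by 8 lowers the level by 10·log₁₀ 8 = 9.031 dB: L₁ = 79.4 − 9.031.

70.4 dB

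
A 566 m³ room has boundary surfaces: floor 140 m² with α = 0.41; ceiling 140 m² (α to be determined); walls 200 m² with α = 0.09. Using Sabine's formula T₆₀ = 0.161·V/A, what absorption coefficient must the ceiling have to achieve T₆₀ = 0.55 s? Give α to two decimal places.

0.64

A = 0.161·V/T₆₀ = 0.161·566/0.55 = 165.68 m² sabins.
Absorption from the other surfaces = 140·0.41 + 200·0.09 = 75.40 m², so the ceiling must supply 90.28 m² over 140 m².
α = 90.28/140 = 0.645.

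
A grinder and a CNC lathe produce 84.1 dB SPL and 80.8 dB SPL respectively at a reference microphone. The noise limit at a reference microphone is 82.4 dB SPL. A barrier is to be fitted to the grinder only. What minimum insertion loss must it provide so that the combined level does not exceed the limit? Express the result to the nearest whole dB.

7 dB

Fixed contribution from the other source: Σ 10^(L/10) = 10^(80.8/10) = 1.202e+08 (80.80 dB SPL).
The limit corresponds to 10^(82.4/10) = 1.738e+08; subtracting the fixed part leaves 5.355e+07 for the grinder, i.e. 77.29 dB SPL.
Required insertion loss = 84.1 − 77.29 = 6.81 dB.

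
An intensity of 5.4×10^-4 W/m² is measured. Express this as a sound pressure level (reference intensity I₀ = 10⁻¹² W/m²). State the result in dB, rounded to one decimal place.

87.3 dB

Dividing by I₀ shifts the exponent by 12: I/I₀ = 5.4×10^8.
L = 10·(0.7324 + 8) = 87.32 dB.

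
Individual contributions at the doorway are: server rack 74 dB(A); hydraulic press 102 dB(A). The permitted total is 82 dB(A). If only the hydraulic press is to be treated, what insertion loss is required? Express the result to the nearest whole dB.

21 dB

Everything except the hydraulic press sums to 10^(74/10) = 2.512e+07 in linear terms, 74.00 dB(A).
To meet 82 dB(A) overall, the treated hydraulic press may contribute at most 10^(82/10) − 2.512e+07 = 1.334e+08, i.e. 81.25 dB(A).
So the hydraulic press must be reduced from 102 to 81.25 dB(A): IL = 20.75 dB.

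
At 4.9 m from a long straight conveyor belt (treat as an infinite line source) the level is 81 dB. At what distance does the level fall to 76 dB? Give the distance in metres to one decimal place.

15.5 m

Line-source spreading drops the level by 10·log₁₀(r₂/r₁); inverting, r₂/r₁ = 10^(ΔL/10).
r₂ = 4.9·10^((81−76)/10) = 4.9·10^(5.0/10) = 15.50 m.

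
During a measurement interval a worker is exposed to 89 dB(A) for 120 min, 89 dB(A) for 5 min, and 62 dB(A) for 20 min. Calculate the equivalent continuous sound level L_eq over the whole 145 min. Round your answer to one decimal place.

L_eq = 10·log₁₀[(1/T)·Σ tᵢ·10^(Lᵢ/10)] with T = 145 min.
Σ tᵢ·10^(Lᵢ/10) = 120·10^(89/10) + 5·10^(89/10) + 20·10^(62/10) = 9.932e+10.
L_eq = 10·log₁₀(9.932e+10/145) = 88.36 dB(A).

88.4 dB(A)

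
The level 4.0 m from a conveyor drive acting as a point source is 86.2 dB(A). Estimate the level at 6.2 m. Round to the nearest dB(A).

82 dB(A)

Point-source attenuation: ΔL = 20·log₁₀(r₂/r₁) = 20·log₁₀(6.2/4.0) = 3.807 dB.
L₂ = 86.2 − 20·log₁₀(6.2/4.0) = 86.2 − 3.807 = 82.39 dB(A).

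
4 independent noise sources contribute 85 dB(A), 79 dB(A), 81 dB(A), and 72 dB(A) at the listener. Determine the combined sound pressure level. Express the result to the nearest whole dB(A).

87 dB(A)

Incoherent sources combine by intensity addition: L_total = 10·log₁₀(Σ 10^(L_i/10)).
Σ 10^(L/10) = 10^(85/10) + 10^(79/10) + 10^(81/10) + 10^(72/10) = 5.374e+08.
L_total = 10·log₁₀(5.374e+08) = 87.30 dB(A).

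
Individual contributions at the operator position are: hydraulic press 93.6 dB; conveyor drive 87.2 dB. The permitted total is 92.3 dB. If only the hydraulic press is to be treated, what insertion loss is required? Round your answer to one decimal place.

The untreated sources together contribute 10^(87.2/10) = 5.248e+08, i.e. 87.20 dB.
To meet 92.3 dB overall, the treated hydraulic press may contribute at most 10^(92.3/10) − 5.248e+08 = 1.173e+09, i.e. 90.69 dB.
So the hydraulic press must be reduced from 93.6 to 90.69 dB: IL = 2.91 dB.

2.9 dB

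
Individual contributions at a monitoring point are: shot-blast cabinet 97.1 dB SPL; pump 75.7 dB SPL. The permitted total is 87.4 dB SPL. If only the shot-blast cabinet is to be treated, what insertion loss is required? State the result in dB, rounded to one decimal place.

10.0 dB

The untreated sources together contribute 10^(75.7/10) = 3.715e+07, i.e. 75.70 dB SPL.
The limit corresponds to 10^(87.4/10) = 5.495e+08; subtracting the fixed part leaves 5.124e+08 for the shot-blast cabinet, i.e. 87.10 dB SPL.
Required insertion loss = 97.1 − 87.10 = 10.00 dB.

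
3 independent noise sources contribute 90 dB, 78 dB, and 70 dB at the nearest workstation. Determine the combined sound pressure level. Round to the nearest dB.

90 dB

Incoherent sources combine by intensity addition: L_total = 10·log₁₀(Σ 10^(L_i/10)).
Σ 10^(L/10) = 10^(90/10) + 10^(78/10) + 10^(70/10) = 1.073e+09.
L_total = 10·log₁₀(1.073e+09) = 90.31 dB.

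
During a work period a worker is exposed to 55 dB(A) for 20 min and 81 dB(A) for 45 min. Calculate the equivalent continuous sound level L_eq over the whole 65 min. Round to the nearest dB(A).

Weight each interval's intensity by its duration and average over T = 65 min:
Σ tᵢ·10^(Lᵢ/10) = 20·10^(55/10) + 45·10^(81/10) = 5.671e+09.
L_eq = 10·log₁₀(5.671e+09/65) = 79.41 dB(A).

79 dB(A)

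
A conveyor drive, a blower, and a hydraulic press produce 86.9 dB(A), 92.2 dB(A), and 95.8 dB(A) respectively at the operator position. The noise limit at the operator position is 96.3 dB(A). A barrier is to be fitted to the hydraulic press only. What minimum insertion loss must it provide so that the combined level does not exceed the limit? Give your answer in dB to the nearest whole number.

3 dB

The untreated sources together contribute 10^(86.9/10) + 10^(92.2/10) = 2.149e+09, i.e. 93.32 dB(A).
The limit corresponds to 10^(96.3/10) = 4.266e+09; subtracting the fixed part leaves 2.116e+09 for the hydraulic press, i.e. 93.26 dB(A).
Required insertion loss = 95.8 − 93.26 = 2.54 dB.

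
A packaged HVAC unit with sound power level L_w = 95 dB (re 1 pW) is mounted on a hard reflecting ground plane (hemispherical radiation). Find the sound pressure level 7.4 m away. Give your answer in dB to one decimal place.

69.6 dB

Free-field hemispherical radiation: L_p = L_w − 10·log₁₀(2π·r²), r = 7.4 m.
2π·r² = 344.1 m², 10·log₁₀ of that is 25.366 dB.
L_p = 95 − 25.366 = 69.63 dB.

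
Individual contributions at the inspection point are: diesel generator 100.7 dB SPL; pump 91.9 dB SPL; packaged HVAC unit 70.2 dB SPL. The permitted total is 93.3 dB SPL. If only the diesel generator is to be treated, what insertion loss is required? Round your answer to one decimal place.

Fixed contribution from the other sources: Σ 10^(L/10) = 10^(91.9/10) + 10^(70.2/10) = 1.559e+09 (91.93 dB SPL).
To meet 93.3 dB SPL overall, the treated diesel generator may contribute at most 10^(93.3/10) − 1.559e+09 = 5.787e+08, i.e. 87.62 dB SPL.
Required insertion loss = 100.7 − 87.62 = 13.08 dB.

13.1 dB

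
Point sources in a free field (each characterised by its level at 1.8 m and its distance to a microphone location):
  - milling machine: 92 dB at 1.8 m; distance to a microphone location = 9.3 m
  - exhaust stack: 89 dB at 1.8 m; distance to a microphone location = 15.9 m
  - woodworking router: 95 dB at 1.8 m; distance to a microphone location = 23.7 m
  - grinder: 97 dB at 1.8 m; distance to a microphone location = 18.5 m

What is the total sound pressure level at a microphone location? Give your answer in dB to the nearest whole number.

First find each source's level at the receiver (point-source: −20·log₁₀(r/r_ref)), then combine on an intensity basis.
milling machine: 92 − 20·log₁₀(9.3/1.8) = 92 − 14.26 = 77.74 dB.
exhaust stack: 89 − 20·log₁₀(15.9/1.8) = 89 − 18.92 = 70.08 dB.
woodworking router: 95 − 20·log₁₀(23.7/1.8) = 95 − 22.39 = 72.61 dB.
grinder: 97 − 20·log₁₀(18.5/1.8) = 97 − 20.24 = 76.76 dB.
Σ 10^(L/10) = 1.352e+08 → L_total = 10·log₁₀(1.352e+08) = 81.31 dB.

81 dB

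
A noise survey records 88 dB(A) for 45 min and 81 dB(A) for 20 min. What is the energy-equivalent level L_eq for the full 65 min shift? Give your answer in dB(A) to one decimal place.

86.8 dB(A)

L_eq = 10·log₁₀[(1/T)·Σ tᵢ·10^(Lᵢ/10)] with T = 65 min.
Σ tᵢ·10^(Lᵢ/10) = 45·10^(88/10) + 20·10^(81/10) = 3.091e+10.
L_eq = 10·log₁₀(3.091e+10/65) = 86.77 dB(A).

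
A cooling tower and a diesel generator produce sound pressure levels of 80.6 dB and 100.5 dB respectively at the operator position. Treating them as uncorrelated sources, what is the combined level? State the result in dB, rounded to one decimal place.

100.5 dB

Incoherent sources combine by intensity addition: L_total = 10·log₁₀(Σ 10^(L_i/10)).
Σ 10^(L/10) = 10^(80.6/10) + 10^(100.5/10) = 1.133e+10.
L_total = 10·log₁₀(1.133e+10) = 100.54 dB.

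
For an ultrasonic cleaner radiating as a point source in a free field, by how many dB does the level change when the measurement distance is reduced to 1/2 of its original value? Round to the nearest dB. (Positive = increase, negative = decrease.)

With spherical spreading the level changes by −20·log₁₀(r₂/r₁).
ΔL = −20·log₁₀(0.5) = +6.02 dB.

+6 dB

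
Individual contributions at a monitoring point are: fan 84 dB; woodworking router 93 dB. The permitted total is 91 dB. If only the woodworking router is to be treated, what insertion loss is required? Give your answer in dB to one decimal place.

3.0 dB

Everything except the woodworking router sums to 10^(84/10) = 2.512e+08 in linear terms, 84.00 dB.
The limit corresponds to 10^(91/10) = 1.259e+09; subtracting the fixed part leaves 1.008e+09 for the woodworking router, i.e. 90.03 dB.
Required insertion loss = 93 − 90.03 = 2.97 dB.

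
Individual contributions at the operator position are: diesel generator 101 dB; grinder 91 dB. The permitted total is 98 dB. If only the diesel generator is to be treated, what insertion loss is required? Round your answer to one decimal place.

4.0 dB

Everything except the diesel generator sums to 10^(91/10) = 1.259e+09 in linear terms, 91.00 dB.
To meet 98 dB overall, the treated diesel generator may contribute at most 10^(98/10) − 1.259e+09 = 5.051e+09, i.e. 97.03 dB.
Required insertion loss = 101 − 97.03 = 3.97 dB.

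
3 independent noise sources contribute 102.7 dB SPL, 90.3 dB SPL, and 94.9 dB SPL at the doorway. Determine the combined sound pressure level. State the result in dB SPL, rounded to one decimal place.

103.6 dB SPL

Incoherent sources combine by intensity addition: L_total = 10·log₁₀(Σ 10^(L_i/10)).
Σ 10^(L/10) = 10^(102.7/10) + 10^(90.3/10) + 10^(94.9/10) = 2.278e+10.
L_total = 10·log₁₀(2.278e+10) = 103.58 dB SPL.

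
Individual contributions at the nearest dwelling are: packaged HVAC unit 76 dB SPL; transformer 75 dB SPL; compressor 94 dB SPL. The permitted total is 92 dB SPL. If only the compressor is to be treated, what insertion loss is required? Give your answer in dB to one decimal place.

2.2 dB

Fixed contribution from the other sources: Σ 10^(L/10) = 10^(76/10) + 10^(75/10) = 7.143e+07 (78.54 dB SPL).
The limit corresponds to 10^(92/10) = 1.585e+09; subtracting the fixed part leaves 1.513e+09 for the compressor, i.e. 91.80 dB SPL.
Required insertion loss = 94 − 91.80 = 2.20 dB.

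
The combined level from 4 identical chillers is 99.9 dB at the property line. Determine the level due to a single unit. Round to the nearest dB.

94 dB

Dividing the total intensity by 4 lowers the level by 10·log₁₀ 4 = 6.021 dB: L₁ = 99.9 − 6.021.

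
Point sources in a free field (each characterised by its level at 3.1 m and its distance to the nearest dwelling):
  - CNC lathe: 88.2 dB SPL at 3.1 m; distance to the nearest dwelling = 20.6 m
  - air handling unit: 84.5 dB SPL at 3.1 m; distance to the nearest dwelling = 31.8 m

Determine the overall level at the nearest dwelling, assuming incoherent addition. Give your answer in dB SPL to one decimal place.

72.5 dB SPL

Apply inverse-square spreading to bring every level to the receiver, then sum 10^(L/10).
CNC lathe: 88.2 − 20·log₁₀(20.6/3.1) = 88.2 − 16.45 = 71.75 dB SPL.
air handling unit: 84.5 − 20·log₁₀(31.8/3.1) = 84.5 − 20.22 = 64.28 dB SPL.
Σ 10^(L/10) = 1.764e+07 → L_total = 10·log₁₀(1.764e+07) = 72.47 dB SPL.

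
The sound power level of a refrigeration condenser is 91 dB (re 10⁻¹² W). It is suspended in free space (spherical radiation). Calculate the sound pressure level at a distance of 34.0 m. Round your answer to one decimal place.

49.4 dB

Free-field spherical radiation: L_p = L_w − 10·log₁₀(4π·r²), r = 34.0 m.
4π·r² = 1.453e+04 m², 10·log₁₀ of that is 41.622 dB.
L_p = 91 − 41.622 = 49.38 dB.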